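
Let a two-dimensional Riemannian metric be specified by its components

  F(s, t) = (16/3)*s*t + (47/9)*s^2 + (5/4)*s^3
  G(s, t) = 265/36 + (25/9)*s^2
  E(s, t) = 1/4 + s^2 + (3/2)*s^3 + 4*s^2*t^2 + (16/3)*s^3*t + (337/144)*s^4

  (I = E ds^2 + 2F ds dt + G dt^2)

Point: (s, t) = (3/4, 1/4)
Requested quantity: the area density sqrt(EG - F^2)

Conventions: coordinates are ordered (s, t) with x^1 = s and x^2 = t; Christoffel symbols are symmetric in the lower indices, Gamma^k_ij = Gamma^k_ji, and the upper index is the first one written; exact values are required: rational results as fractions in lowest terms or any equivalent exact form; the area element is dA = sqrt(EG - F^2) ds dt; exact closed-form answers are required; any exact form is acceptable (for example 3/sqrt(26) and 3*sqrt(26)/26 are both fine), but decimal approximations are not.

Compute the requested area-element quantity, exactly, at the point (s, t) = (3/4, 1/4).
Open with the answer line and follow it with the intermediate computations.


Answer: sqrt(EG - F^2) = sqrt(861841)/384

E = 11833/4096, F = 1143/256, G = 1285/144; EG - F^2 = 861841/147456


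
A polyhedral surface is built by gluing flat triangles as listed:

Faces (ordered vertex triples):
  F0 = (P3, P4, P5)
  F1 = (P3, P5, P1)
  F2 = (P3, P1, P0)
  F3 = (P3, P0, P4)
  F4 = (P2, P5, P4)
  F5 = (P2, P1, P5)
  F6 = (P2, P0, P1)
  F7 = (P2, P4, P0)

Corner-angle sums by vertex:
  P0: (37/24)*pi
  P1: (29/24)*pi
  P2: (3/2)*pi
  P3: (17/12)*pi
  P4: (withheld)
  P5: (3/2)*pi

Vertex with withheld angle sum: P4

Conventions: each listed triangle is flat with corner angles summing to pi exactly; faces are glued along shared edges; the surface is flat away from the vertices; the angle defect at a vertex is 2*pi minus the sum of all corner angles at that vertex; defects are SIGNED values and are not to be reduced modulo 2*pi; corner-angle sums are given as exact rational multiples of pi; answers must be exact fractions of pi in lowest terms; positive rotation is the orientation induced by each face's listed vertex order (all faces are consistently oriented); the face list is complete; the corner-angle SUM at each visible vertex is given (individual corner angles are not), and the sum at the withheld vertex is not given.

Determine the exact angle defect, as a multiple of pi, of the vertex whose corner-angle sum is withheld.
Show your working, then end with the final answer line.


V = 6, E = 12, F = 8; chi = V - E + F = 2
Gauss-Bonnet: total defect = 2*pi*chi = 4*pi; visible defects sum to (17/6)*pi

Answer: defect(P4) = (7/6)*pi


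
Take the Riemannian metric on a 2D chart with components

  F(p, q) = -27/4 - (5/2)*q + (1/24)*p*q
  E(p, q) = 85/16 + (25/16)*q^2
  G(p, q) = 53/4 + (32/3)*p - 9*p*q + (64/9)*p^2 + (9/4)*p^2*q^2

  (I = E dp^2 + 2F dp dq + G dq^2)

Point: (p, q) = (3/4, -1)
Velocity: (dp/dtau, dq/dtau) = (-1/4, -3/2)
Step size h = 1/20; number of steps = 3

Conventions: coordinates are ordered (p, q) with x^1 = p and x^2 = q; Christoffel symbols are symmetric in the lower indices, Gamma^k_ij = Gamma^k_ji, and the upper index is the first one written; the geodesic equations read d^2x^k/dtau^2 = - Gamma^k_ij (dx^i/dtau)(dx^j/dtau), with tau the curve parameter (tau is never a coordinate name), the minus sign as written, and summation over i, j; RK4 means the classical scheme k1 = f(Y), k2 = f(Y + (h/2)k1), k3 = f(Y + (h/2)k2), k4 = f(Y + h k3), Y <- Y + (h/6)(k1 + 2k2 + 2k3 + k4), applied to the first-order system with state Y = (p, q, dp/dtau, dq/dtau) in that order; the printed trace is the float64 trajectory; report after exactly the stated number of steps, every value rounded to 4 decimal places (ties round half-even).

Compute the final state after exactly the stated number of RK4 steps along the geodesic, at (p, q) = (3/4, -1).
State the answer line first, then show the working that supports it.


Answer: p = 0.7853, q = -1.2117, dp/dtau = 0.6732, dq/dtau = -1.3016

f(Y) = (dp/dtau, dq/dtau, -Gamma^p_ij Y'^i Y'^j, -Gamma^q_ij Y'^i Y'^j) with the Gammas evaluated at the stage position; h = 0.050000; intermediate values shown to 6 dp
step 0: p = 0.7500, q = -1.0000, dp/dtau = -0.2500, dq/dtau = -1.5000
step 1:
  k1: at (p, q) = (0.750000, -1.000000), (dp/dtau, dq/dtau) = (-0.250000, -1.500000); Gamma_ppp = 0.030950, Gamma_ppq = 0.095922, Gamma_pqq = -3.149927, Gamma_qpp = 0.049701, Gamma_qpq = 0.518999, Gamma_qqq = -0.544894; k1 = (-0.250000, -1.500000, 7.013459, 0.833656)
  k2: at (p, q) = (0.743750, -1.037500), (dp/dtau, dq/dtau) = (-0.074664, -1.479159); Gamma_ppp = 0.030585, Gamma_ppq = 0.080722, Gamma_pqq = -3.113671, Gamma_qpp = 0.051075, Gamma_qpq = 0.521845, Gamma_qqq = -0.529303; k2 = (-0.074664, -1.479159, 6.794433, 1.042518)
  k3: at (p, q) = (0.748133, -1.036979), (dp/dtau, dq/dtau) = (-0.080139, -1.473937); Gamma_ppp = 0.030447, Gamma_ppq = 0.080254, Gamma_pqq = -3.119660, Gamma_qpp = 0.050814, Gamma_qpq = 0.520654, Gamma_qqq = -0.528921; k3 = (-0.080139, -1.473937, 6.758277, 1.025750)
  k4: at (p, q) = (0.745993, -1.073697), (dp/dtau, dq/dtau) = (0.087914, -1.448712); Gamma_ppp = 0.029913, Gamma_ppq = 0.065300, Gamma_pqq = -3.089600, Gamma_qpp = 0.051913, Gamma_qpq = 0.522594, Gamma_qqq = -0.513533; k4 = (0.087914, -1.448712, 6.500755, 1.210502)
  Y <- Y + (h/6)(k1 + 2k2 + 2k3 + k4): p = 0.7461, q = -1.0738, dp/dtau = 0.0885, dq/dtau = -1.4485
step 2:
  k1: at (p, q) = (0.746069, -1.073791), (dp/dtau, dq/dtau) = (0.088497, -1.448494); Gamma_ppp = 0.029909, Gamma_ppq = 0.065250, Gamma_pqq = -3.089629, Gamma_qpp = 0.051911, Gamma_qpq = 0.522577, Gamma_qqq = -0.513483; k1 = (0.088497, -1.448494, 6.498953, 1.210926)
  k2: at (p, q) = (0.748282, -1.110003), (dp/dtau, dq/dtau) = (0.250971, -1.418221); Gamma_ppp = 0.029207, Gamma_ppq = 0.050395, Gamma_pqq = -3.065945, Gamma_qpp = 0.052722, Gamma_qpq = 0.523523, Gamma_qqq = -0.498201; k2 = (0.250971, -1.418221, 6.200725, 1.371415)
  k3: at (p, q) = (0.752344, -1.109246), (dp/dtau, dq/dtau) = (0.243515, -1.414209); Gamma_ppp = 0.029091, Gamma_ppq = 0.050098, Gamma_pqq = -3.071763, Gamma_qpp = 0.052466, Gamma_qpq = 0.522393, Gamma_qqq = -0.498027; k3 = (0.243515, -1.414209, 6.176266, 1.352740)
  k4: at (p, q) = (0.758245, -1.144501), (dp/dtau, dq/dtau) = (0.397310, -1.380857); Gamma_ppp = 0.028270, Gamma_ppq = 0.035646, Gamma_pqq = -3.054042, Gamma_qpp = 0.053006, Gamma_qpq = 0.522462, Gamma_qqq = -0.483221; k4 = (0.397310, -1.380857, 5.857996, 1.486297)
  Y <- Y + (h/6)(k1 + 2k2 + 2k3 + k4): p = 0.7584, q = -1.1446, dp/dtau = 0.3978, dq/dtau = -1.3806
step 3:
  k1: at (p, q) = (0.758359, -1.144576), (dp/dtau, dq/dtau) = (0.397755, -1.380615); Gamma_ppp = 0.028265, Gamma_ppq = 0.035602, Gamma_pqq = -3.054138, Gamma_qpp = 0.053001, Gamma_qpq = 0.522435, Gamma_qqq = -0.483179; k1 = (0.397755, -1.380615, 5.856113, 1.486386)
  k2: at (p, q) = (0.768303, -1.179091), (dp/dtau, dq/dtau) = (0.544158, -1.343455); Gamma_ppp = 0.027322, Gamma_ppq = 0.021420, Gamma_pqq = -3.042716, Gamma_qpp = 0.053254, Gamma_qpq = 0.521522, Gamma_qqq = -0.468752; k2 = (0.544158, -1.343455, 5.514940, 1.592787)
  k3: at (p, q) = (0.771963, -1.178162), (dp/dtau, dq/dtau) = (0.535628, -1.340795); Gamma_ppp = 0.027231, Gamma_ppq = 0.021267, Gamma_pqq = -3.048177, Gamma_qpp = 0.053019, Gamma_qpq = 0.520491, Gamma_qqq = -0.468739; k3 = (0.535628, -1.340795, 5.502538, 1.575056)
  k4: at (p, q) = (0.785140, -1.211616), (dp/dtau, dq/dtau) = (0.672882, -1.301862); Gamma_ppp = 0.026219, Gamma_ppq = 0.007598, Gamma_pqq = -3.042277, Gamma_qpp = 0.053031, Gamma_qpq = 0.518785, Gamma_qqq = -0.454962; k4 = (0.672882, -1.301862, 5.157628, 1.655990)
  Y <- Y + (h/6)(k1 + 2k2 + 2k3 + k4): p = 0.7853, q = -1.2117, dp/dtau = 0.6732, dq/dtau = -1.3016


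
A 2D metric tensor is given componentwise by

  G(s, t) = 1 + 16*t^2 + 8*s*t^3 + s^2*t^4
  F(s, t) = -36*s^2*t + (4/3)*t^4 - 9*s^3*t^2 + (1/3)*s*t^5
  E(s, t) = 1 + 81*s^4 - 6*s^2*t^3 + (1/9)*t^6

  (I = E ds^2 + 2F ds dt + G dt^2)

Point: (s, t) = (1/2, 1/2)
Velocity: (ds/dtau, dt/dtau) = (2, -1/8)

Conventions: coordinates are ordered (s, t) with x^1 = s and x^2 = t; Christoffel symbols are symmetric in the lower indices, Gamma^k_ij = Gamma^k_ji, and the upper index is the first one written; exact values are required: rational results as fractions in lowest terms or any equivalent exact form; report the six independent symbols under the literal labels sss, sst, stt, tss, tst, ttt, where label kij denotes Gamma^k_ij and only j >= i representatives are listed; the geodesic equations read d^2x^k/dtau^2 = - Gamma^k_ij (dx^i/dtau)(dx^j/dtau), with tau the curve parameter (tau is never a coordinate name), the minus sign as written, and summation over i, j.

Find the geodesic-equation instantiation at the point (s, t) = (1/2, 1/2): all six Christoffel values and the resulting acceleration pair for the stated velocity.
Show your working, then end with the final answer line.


E = 3385/576, F = -901/192, G = 353/64 at the point
E_s = 159/4, E_t = -53/48, F_s = -1889/96, F_t = -301/32, G_s = 17/16, G_t = 153/8
EG - F^2 = 2993/288;  g^inv = (288/2993) * [[353/64, 901/192], [901/192, 3385/576]]
first-kind symbols [ij,l] = (1/2)(d_i g_jl + d_j g_il - d_l g_ij): [ss,s] = E_s/2 = 159/8, [ss,t] = F_s - E_t/2 = -153/8, [st,s] = E_t/2 = -53/96, [st,t] = G_s/2 = 17/32, [tt,s] = F_t - G_s/2 = -159/16, [tt,t] = G_t/2 = 153/16
Gamma^s_ij = (G*[ij,s] - F*[ij,t])/(EG - F^2), Gamma^t_ij = (E*[ij,t] - F*[ij,s])/(EG - F^2)
Gamma_sss = 5724/2993, Gamma_sst = -159/2993, Gamma_stt = -2862/2993, Gamma_tss = -5508/2993, Gamma_tst = 153/2993, Gamma_ttt = 2754/2993
d^2s/dtau^2 = -(Gamma_sss*(2)^2 + 2*Gamma_sst*(2)*(-1/8) + Gamma_stt*(-1/8)^2) = -733785/95776
d^2t/dtau^2 = -(Gamma_tss*(2)^2 + 2*Gamma_tst*(2)*(-1/8) + Gamma_ttt*(-1/8)^2) = 706095/95776

Answer: Gamma_sss = 5724/2993, Gamma_sst = -159/2993, Gamma_stt = -2862/2993, Gamma_tss = -5508/2993, Gamma_tst = 153/2993, Gamma_ttt = 2754/2993; accelerations (d^2s/dtau^2, d^2t/dtau^2) = (-733785/95776, 706095/95776)


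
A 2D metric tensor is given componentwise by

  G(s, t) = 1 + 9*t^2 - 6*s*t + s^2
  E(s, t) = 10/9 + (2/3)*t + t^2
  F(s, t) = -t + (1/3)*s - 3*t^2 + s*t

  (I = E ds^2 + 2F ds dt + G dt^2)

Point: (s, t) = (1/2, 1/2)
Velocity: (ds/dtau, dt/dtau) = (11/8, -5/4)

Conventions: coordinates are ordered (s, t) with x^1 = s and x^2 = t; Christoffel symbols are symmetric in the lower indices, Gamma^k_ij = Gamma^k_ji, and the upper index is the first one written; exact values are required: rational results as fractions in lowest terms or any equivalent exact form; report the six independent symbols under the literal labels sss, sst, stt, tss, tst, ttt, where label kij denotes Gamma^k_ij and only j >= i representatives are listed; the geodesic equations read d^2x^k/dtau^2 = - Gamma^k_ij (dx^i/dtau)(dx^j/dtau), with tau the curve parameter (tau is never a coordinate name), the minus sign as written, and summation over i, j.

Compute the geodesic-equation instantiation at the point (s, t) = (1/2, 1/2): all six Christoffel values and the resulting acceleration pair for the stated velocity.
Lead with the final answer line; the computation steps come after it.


Answer: Gamma_sss = 0, Gamma_sst = 30/97, Gamma_stt = -90/97, Gamma_tss = 0, Gamma_tst = -36/97, Gamma_ttt = 108/97; accelerations (d^2s/dtau^2, d^2t/dtau^2) = (975/388, -585/194)

E = 61/36, F = -5/6, G = 2 at the point
E_s = 0, E_t = 5/3, F_s = 5/6, F_t = -7/2, G_s = -2, G_t = 6
EG - F^2 = 97/36;  g^inv = (36/97) * [[2, 5/6], [5/6, 61/36]]
first-kind symbols [ij,l] = (1/2)(d_i g_jl + d_j g_il - d_l g_ij): [ss,s] = E_s/2 = 0, [ss,t] = F_s - E_t/2 = 0, [st,s] = E_t/2 = 5/6, [st,t] = G_s/2 = -1, [tt,s] = F_t - G_s/2 = -5/2, [tt,t] = G_t/2 = 3
Gamma^s_ij = (G*[ij,s] - F*[ij,t])/(EG - F^2), Gamma^t_ij = (E*[ij,t] - F*[ij,s])/(EG - F^2)
Gamma_sss = 0, Gamma_sst = 30/97, Gamma_stt = -90/97, Gamma_tss = 0, Gamma_tst = -36/97, Gamma_ttt = 108/97
d^2s/dtau^2 = -(Gamma_sss*(11/8)^2 + 2*Gamma_sst*(11/8)*(-5/4) + Gamma_stt*(-5/4)^2) = 975/388
d^2t/dtau^2 = -(Gamma_tss*(11/8)^2 + 2*Gamma_tst*(11/8)*(-5/4) + Gamma_ttt*(-5/4)^2) = -585/194


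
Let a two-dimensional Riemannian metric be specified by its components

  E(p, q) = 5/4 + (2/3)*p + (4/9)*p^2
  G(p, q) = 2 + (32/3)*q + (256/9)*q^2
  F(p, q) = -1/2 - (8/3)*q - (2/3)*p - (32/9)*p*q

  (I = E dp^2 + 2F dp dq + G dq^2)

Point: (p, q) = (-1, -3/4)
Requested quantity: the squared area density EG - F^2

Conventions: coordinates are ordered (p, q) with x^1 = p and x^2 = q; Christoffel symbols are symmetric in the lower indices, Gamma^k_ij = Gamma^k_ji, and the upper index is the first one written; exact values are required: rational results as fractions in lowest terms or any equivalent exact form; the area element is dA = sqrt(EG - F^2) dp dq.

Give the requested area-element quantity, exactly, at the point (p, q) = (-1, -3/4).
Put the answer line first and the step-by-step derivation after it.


Answer: EG - F^2 = 361/36

E = 37/36, F = -1/2, G = 10; EG - F^2 = 361/36


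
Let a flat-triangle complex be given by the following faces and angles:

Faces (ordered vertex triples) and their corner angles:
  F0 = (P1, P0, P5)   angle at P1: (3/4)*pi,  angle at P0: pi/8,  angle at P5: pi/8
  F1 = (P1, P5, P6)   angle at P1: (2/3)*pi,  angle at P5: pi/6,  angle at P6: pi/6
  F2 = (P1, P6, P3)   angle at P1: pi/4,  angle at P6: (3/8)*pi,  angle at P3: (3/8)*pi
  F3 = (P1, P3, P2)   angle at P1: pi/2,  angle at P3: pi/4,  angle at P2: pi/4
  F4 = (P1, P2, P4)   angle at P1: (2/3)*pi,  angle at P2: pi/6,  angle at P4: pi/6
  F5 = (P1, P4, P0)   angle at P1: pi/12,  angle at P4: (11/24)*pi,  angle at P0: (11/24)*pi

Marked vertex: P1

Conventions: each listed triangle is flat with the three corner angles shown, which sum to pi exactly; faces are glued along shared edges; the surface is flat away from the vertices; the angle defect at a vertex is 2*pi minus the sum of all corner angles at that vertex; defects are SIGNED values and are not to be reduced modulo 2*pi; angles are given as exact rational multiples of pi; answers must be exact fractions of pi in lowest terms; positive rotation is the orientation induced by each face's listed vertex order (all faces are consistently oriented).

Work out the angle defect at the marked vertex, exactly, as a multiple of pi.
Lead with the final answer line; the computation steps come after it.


Answer: defect(P1) = (-11/12)*pi

Sum of corner angles at P1: (35/12)*pi
defect = 2*pi - (35/12)*pi


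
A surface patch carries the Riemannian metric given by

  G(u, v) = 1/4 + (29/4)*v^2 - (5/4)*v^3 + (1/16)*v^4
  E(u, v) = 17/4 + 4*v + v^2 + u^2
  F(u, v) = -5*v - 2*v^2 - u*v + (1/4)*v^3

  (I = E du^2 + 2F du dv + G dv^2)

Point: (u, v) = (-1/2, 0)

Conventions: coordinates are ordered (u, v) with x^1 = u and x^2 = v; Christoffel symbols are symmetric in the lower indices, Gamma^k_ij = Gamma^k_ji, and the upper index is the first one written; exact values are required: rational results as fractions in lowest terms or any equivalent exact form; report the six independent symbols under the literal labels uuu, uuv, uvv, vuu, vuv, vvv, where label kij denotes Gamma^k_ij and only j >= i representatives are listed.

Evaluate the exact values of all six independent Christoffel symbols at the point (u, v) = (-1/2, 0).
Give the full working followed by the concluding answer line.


E = 9/2, F = 0, G = 1/4 at the point
E_u = -1, E_v = 4, F_u = 0, F_v = -9/2, G_u = 0, G_v = 0
EG - F^2 = 9/8;  g^inv = (8/9) * [[1/4, 0], [0, 9/2]]
first-kind symbols [ij,l] = (1/2)(d_i g_jl + d_j g_il - d_l g_ij): [uu,u] = E_u/2 = -1/2, [uu,v] = F_u - E_v/2 = -2, [uv,u] = E_v/2 = 2, [uv,v] = G_u/2 = 0, [vv,u] = F_v - G_u/2 = -9/2, [vv,v] = G_v/2 = 0
Gamma^u_ij = (G*[ij,u] - F*[ij,v])/(EG - F^2), Gamma^v_ij = (E*[ij,v] - F*[ij,u])/(EG - F^2)

Answer: Gamma_uuu = -1/9, Gamma_uuv = 4/9, Gamma_uvv = -1, Gamma_vuu = -8, Gamma_vuv = 0, Gamma_vvv = 0


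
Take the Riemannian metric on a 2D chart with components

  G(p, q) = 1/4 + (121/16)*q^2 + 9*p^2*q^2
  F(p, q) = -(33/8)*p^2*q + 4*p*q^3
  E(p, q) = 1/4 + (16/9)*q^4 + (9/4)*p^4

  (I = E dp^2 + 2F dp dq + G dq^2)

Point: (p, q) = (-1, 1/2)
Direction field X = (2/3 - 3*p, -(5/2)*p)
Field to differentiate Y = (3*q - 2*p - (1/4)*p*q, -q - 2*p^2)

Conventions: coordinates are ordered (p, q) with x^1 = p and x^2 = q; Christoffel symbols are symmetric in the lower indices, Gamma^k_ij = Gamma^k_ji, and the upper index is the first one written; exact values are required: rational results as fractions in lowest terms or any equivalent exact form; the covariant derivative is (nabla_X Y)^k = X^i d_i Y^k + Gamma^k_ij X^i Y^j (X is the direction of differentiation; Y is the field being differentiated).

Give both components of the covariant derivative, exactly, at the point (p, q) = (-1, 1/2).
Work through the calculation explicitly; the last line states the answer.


E = 47/18, F = -41/16, G = 281/64 at the point
E_p = -9, E_q = 8/9, F_p = 37/8, F_q = -57/8, G_p = -9/2, G_q = 265/16
EG - F^2 = 11285/2304;  g^inv = (2304/11285) * [[281/64, 41/16], [41/16, 47/18]]
first-kind symbols [ij,l] = (1/2)(d_i g_jl + d_j g_il - d_l g_ij): [pp,p] = E_p/2 = -9/2, [pp,q] = F_p - E_q/2 = 301/72, [pq,p] = E_q/2 = 4/9, [pq,q] = G_p/2 = -9/4, [qq,p] = F_q - G_p/2 = -39/8, [qq,q] = G_q/2 = 265/32
Gamma^p_ij = (G*[ij,p] - F*[ij,q])/(EG - F^2), Gamma^q_ij = (E*[ij,q] - F*[ij,p])/(EG - F^2)
Gamma_ppp = -4168/2257, Gamma_ppq = -8788/11285, Gamma_pqq = -423/11285, Gamma_qpp = -2552/20313, Gamma_qpq = -10912/11285, Gamma_qqq = 21038/11285
X = (11/3, 5/2), Y = (29/8, -5/2) at the point

Answer: (nabla_X Y)^p = -107871/4514, (nabla_X Y)^q = -64231/60939


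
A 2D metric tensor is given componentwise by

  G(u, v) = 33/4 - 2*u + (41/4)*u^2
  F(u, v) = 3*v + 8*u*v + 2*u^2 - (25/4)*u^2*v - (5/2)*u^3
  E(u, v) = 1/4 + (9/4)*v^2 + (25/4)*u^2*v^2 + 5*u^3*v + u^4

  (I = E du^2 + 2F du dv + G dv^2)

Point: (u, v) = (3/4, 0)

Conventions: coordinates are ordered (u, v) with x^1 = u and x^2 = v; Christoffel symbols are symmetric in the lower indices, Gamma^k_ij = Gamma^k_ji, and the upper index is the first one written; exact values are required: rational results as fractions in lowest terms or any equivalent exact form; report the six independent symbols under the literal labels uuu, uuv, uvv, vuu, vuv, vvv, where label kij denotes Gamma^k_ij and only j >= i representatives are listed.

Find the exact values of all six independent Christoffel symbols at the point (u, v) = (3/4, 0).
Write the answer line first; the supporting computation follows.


Answer: Gamma_uuu = 19515/12896, Gamma_uuv = 11587/6448, Gamma_uvv = -6853/3224, Gamma_vuu = -14713/77376, Gamma_vuv = 60845/116064, Gamma_vvv = 77/6448

E = 145/256, F = 9/128, G = 801/64 at the point
E_u = 27/16, E_v = 135/64, F_u = -39/32, F_v = 351/64, G_u = 107/8, G_v = 0
EG - F^2 = 3627/512;  g^inv = (512/3627) * [[801/64, -9/128], [-9/128, 145/256]]
first-kind symbols [ij,l] = (1/2)(d_i g_jl + d_j g_il - d_l g_ij): [uu,u] = E_u/2 = 27/32, [uu,v] = F_u - E_v/2 = -291/128, [uv,u] = E_v/2 = 135/128, [uv,v] = G_u/2 = 107/16, [vv,u] = F_v - G_u/2 = -77/64, [vv,v] = G_v/2 = 0
Gamma^u_ij = (G*[ij,u] - F*[ij,v])/(EG - F^2), Gamma^v_ij = (E*[ij,v] - F*[ij,u])/(EG - F^2)


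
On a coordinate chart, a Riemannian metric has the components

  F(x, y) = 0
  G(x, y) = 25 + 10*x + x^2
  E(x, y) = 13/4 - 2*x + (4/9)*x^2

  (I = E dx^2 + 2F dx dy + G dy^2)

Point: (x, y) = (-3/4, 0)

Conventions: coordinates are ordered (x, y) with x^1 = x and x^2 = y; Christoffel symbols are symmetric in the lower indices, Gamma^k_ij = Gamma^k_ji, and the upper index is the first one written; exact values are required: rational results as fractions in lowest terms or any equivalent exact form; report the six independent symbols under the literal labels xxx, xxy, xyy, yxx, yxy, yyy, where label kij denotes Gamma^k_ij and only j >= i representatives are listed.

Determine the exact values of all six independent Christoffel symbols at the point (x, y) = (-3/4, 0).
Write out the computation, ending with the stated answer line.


E = 5, F = 0, G = 289/16 at the point
E_x = -8/3, E_y = 0, F_x = 0, F_y = 0, G_x = 17/2, G_y = 0
EG - F^2 = 1445/16;  g^inv = (16/1445) * [[289/16, 0], [0, 5]]
first-kind symbols [ij,l] = (1/2)(d_i g_jl + d_j g_il - d_l g_ij): [xx,x] = E_x/2 = -4/3, [xx,y] = F_x - E_y/2 = 0, [xy,x] = E_y/2 = 0, [xy,y] = G_x/2 = 17/4, [yy,x] = F_y - G_x/2 = -17/4, [yy,y] = G_y/2 = 0
Gamma^x_ij = (G*[ij,x] - F*[ij,y])/(EG - F^2), Gamma^y_ij = (E*[ij,y] - F*[ij,x])/(EG - F^2)

Answer: Gamma_xxx = -4/15, Gamma_xxy = 0, Gamma_xyy = -17/20, Gamma_yxx = 0, Gamma_yxy = 4/17, Gamma_yyy = 0


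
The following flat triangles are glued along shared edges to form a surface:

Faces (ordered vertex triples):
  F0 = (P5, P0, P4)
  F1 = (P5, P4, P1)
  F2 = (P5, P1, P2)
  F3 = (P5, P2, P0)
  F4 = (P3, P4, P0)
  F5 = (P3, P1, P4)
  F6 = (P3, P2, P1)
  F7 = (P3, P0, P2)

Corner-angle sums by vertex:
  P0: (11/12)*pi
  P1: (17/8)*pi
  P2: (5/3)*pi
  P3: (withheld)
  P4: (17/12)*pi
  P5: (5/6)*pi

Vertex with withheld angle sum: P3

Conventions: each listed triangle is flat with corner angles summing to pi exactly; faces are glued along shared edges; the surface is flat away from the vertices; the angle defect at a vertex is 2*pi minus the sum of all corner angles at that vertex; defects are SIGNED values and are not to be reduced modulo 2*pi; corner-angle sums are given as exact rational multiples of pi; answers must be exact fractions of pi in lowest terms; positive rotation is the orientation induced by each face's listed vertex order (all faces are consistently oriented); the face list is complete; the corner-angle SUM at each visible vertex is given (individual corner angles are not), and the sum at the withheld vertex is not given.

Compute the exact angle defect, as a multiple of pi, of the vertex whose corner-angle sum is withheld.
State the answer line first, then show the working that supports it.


Answer: defect(P3) = (23/24)*pi

V = 6, E = 12, F = 8; chi = V - E + F = 2
Gauss-Bonnet: total defect = 2*pi*chi = 4*pi; visible defects sum to (73/24)*pi


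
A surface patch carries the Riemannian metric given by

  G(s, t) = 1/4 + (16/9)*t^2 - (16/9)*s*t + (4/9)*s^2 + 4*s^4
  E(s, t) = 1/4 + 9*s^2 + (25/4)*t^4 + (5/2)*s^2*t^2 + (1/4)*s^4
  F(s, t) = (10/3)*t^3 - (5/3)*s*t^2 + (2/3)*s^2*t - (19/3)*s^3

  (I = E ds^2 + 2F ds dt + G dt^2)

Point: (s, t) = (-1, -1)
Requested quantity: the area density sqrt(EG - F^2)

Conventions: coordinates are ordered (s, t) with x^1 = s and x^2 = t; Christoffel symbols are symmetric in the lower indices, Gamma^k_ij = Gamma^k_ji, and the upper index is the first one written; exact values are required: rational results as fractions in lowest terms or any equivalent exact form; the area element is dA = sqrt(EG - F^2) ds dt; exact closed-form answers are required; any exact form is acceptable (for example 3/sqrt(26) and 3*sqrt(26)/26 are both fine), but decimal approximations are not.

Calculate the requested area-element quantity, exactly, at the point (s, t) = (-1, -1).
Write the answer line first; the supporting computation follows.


Answer: sqrt(EG - F^2) = sqrt(10033)/12

E = 73/4, F = 4, G = 169/36; EG - F^2 = 10033/144


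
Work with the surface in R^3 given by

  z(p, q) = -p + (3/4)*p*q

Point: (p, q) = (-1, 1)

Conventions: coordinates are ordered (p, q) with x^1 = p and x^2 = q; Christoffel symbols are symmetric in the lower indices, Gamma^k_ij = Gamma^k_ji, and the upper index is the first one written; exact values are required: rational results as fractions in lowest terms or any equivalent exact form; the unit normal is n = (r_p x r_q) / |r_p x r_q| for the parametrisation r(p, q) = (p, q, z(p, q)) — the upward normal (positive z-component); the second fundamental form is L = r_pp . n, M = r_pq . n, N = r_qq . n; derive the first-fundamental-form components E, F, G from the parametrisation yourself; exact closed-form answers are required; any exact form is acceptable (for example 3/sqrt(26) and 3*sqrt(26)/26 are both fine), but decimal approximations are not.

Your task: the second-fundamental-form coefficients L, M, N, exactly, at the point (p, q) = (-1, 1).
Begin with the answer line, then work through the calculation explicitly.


Answer: L = 0, M = 3*sqrt(26)/26, N = 0

z_p = -1/4, z_q = -3/4, z_pp = 0, z_pq = 3/4, z_qq = 0
E = 17/16, F = 3/16, G = 25/16; answer radicand W^2 = 13/8
unnormalised second-form numerators: l = 0, m = 3/4, n = 0; L = l/sqrt(13/8), and similarly M = m/sqrt(W^2), N = n/sqrt(W^2)


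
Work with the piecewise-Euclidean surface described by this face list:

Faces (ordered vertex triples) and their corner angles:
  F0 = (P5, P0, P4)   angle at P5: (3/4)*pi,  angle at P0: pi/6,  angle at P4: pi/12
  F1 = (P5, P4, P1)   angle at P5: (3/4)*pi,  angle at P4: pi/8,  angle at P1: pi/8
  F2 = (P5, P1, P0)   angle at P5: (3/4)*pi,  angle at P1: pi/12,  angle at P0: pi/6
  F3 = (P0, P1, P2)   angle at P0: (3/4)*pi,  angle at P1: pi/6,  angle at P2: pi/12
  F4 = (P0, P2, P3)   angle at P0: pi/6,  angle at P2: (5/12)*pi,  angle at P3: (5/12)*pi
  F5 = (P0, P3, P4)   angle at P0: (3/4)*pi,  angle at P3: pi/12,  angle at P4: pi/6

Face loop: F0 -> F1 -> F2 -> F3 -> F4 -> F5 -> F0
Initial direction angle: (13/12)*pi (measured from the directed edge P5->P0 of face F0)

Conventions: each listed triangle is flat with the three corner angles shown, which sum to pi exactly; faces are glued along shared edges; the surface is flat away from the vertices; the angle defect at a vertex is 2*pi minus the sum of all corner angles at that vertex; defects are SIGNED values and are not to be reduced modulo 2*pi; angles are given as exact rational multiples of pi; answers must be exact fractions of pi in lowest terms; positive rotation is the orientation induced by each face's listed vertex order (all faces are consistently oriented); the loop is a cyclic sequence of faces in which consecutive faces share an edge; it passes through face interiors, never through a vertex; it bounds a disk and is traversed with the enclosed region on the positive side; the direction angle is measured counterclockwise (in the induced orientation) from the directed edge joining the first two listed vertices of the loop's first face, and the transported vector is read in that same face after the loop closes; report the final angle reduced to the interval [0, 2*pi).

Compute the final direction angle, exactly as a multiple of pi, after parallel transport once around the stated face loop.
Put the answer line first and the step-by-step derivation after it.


Answer: final direction angle = (5/6)*pi

enclosed vertex P0: corner angles sum to 2*pi, defect = 2*pi - 2*pi = 0
enclosed vertex P5: corner angles sum to (9/4)*pi, defect = 2*pi - (9/4)*pi = -pi/4
holonomy = initial angle + sum of enclosed defects (mod 2*pi), positive in the induced orientation
final angle = (13/12)*pi - pi/4 = (5/6)*pi (mod 2*pi)


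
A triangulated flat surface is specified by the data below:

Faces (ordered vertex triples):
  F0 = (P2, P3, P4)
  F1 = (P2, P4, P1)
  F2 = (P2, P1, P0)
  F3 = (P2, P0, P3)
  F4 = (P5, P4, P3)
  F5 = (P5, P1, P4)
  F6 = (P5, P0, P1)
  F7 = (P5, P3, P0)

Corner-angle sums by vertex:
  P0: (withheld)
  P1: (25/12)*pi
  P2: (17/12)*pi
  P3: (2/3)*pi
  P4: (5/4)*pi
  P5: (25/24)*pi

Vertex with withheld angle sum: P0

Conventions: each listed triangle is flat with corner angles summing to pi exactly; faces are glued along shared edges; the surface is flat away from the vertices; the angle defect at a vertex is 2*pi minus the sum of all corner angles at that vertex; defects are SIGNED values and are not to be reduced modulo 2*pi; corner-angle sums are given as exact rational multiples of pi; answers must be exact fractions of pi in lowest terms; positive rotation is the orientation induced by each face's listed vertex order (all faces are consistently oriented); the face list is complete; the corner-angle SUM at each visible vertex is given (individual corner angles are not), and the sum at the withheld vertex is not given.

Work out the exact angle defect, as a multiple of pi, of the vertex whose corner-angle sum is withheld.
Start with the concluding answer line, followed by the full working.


Answer: defect(P0) = (11/24)*pi

V = 6, E = 12, F = 8; chi = V - E + F = 2
Gauss-Bonnet: total defect = 2*pi*chi = 4*pi; visible defects sum to (85/24)*pi


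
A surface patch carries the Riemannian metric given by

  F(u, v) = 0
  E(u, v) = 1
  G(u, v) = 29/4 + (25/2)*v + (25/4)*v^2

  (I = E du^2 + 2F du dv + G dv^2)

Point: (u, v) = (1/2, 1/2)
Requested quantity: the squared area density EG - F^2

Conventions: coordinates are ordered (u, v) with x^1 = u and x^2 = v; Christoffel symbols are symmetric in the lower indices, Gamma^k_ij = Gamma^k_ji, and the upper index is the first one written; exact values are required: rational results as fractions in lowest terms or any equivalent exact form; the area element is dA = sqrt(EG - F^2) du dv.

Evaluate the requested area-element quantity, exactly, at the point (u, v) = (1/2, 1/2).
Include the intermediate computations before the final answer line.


E = 1, F = 0, G = 241/16; EG - F^2 = 241/16

Answer: EG - F^2 = 241/16


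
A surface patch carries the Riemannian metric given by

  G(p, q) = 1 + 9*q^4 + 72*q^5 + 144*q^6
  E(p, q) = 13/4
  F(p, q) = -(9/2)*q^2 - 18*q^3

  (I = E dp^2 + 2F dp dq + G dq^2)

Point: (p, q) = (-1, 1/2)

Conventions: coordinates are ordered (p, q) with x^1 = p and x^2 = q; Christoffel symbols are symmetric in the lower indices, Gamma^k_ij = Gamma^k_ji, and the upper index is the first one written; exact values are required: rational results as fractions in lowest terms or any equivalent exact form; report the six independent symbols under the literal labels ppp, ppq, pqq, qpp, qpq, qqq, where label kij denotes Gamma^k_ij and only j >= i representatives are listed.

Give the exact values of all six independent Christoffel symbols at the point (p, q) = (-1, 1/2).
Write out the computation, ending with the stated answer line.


E = 13/4, F = -27/8, G = 97/16 at the point
E_p = 0, E_q = 0, F_p = 0, F_q = -18, G_p = 0, G_q = 54
EG - F^2 = 133/16;  g^inv = (16/133) * [[97/16, 27/8], [27/8, 13/4]]
first-kind symbols [ij,l] = (1/2)(d_i g_jl + d_j g_il - d_l g_ij): [pp,p] = E_p/2 = 0, [pp,q] = F_p - E_q/2 = 0, [pq,p] = E_q/2 = 0, [pq,q] = G_p/2 = 0, [qq,p] = F_q - G_p/2 = -18, [qq,q] = G_q/2 = 27
Gamma^p_ij = (G*[ij,p] - F*[ij,q])/(EG - F^2), Gamma^q_ij = (E*[ij,q] - F*[ij,p])/(EG - F^2)

Answer: Gamma_ppp = 0, Gamma_ppq = 0, Gamma_pqq = -288/133, Gamma_qpp = 0, Gamma_qpq = 0, Gamma_qqq = 432/133


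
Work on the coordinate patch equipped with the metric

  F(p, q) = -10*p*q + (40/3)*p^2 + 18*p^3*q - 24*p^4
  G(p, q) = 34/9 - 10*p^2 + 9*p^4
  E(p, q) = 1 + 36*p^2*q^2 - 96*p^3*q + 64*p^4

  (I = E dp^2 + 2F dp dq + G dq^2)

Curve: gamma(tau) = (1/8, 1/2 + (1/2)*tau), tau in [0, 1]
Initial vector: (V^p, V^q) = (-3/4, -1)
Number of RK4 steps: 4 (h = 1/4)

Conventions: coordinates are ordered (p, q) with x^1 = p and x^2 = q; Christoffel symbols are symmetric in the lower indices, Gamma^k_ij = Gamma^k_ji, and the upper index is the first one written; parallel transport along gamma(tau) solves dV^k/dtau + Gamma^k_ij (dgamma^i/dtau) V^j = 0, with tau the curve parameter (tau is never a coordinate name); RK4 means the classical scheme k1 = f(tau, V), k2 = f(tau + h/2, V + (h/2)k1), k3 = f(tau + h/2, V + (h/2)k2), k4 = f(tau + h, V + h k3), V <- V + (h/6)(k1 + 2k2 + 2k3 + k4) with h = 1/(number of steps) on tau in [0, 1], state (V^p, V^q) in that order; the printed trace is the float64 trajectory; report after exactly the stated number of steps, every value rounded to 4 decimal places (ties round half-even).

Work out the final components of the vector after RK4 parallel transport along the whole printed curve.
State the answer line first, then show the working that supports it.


Answer: V^p = -0.7187, V^q = -1.1170

gamma'(tau) = (0, 1/2); f(tau, V)^k = -Gamma^k_ij(gamma(tau)) gamma'^i(tau) V^j; h = 1/4; intermediate values shown to 6 dp
curve data and Christoffel symbols at the stage parameters:
  tau = 0.000000: gamma = (0.125000, 0.500000), gamma' = (0.000000, 0.500000); Gamma_ppp = 0.067820, Gamma_ppq = 0.050865, Gamma_pqq = 0.000000, Gamma_qpp = -0.439417, Gamma_qpq = -0.329563, Gamma_qqq = 0.000000
  tau = 0.125000: gamma = (0.125000, 0.562500), gamma' = (0.000000, 0.500000); Gamma_ppp = 0.109973, Gamma_ppq = 0.059985, Gamma_pqq = 0.000000, Gamma_qpp = -0.600026, Gamma_qpq = -0.327287, Gamma_qqq = 0.000000
  tau = 0.250000: gamma = (0.125000, 0.625000), gamma' = (0.000000, 0.500000); Gamma_ppp = 0.160764, Gamma_ppq = 0.068899, Gamma_pqq = 0.000000, Gamma_qpp = -0.757541, Gamma_qpq = -0.324661, Gamma_qqq = 0.000000
  tau = 0.375000: gamma = (0.125000, 0.687500), gamma' = (0.000000, 0.500000); Gamma_ppp = 0.219812, Gamma_ppq = 0.077581, Gamma_pqq = 0.000000, Gamma_qpp = -0.911486, Gamma_qpq = -0.321701, Gamma_qqq = 0.000000
  tau = 0.500000: gamma = (0.125000, 0.750000), gamma' = (0.000000, 0.500000); Gamma_ppp = 0.286687, Gamma_ppq = 0.086006, Gamma_pqq = 0.000000, Gamma_qpp = -1.061426, Gamma_qpq = -0.318428, Gamma_qqq = 0.000000
  tau = 0.625000: gamma = (0.125000, 0.812500), gamma' = (0.000000, 0.500000); Gamma_ppp = 0.360926, Gamma_ppq = 0.094155, Gamma_pqq = 0.000000, Gamma_qpp = -1.206969, Gamma_qpq = -0.314861, Gamma_qqq = 0.000000
  tau = 0.750000: gamma = (0.125000, 0.875000), gamma' = (0.000000, 0.500000); Gamma_ppp = 0.442034, Gamma_ppq = 0.102008, Gamma_pqq = 0.000000, Gamma_qpp = -1.347770, Gamma_qpq = -0.311024, Gamma_qqq = 0.000000
  tau = 0.875000: gamma = (0.125000, 0.937500), gamma' = (0.000000, 0.500000); Gamma_ppp = 0.529492, Gamma_ppq = 0.109550, Gamma_pqq = 0.000000, Gamma_qpp = -1.483530, Gamma_qpq = -0.306937, Gamma_qqq = 0.000000
  tau = 1.000000: gamma = (0.125000, 1.000000), gamma' = (0.000000, 0.500000); Gamma_ppp = 0.622766, Gamma_ppq = 0.116769, Gamma_pqq = 0.000000, Gamma_qpp = -1.614001, Gamma_qpq = -0.302625, Gamma_qqq = 0.000000
step 0: V^p = -0.7500, V^q = -1.0000
step 1: k1 = (0.019074, -0.123586), k2 = (0.022423, -0.122342), k3 = (0.022410, -0.122274), k4 = (0.025644, -0.120838); V <- V + (h/6)(k1 + 2k2 + 2k3 + k4): V^p = -0.7444, V^q = -1.0306
step 2: k1 = (0.025644, -0.120839), k2 = (0.028751, -0.119222), k3 = (0.028736, -0.119159), k4 = (0.031703, -0.117375); V <- V + (h/6)(k1 + 2k2 + 2k3 + k4): V^p = -0.7372, V^q = -1.0604
step 3: k1 = (0.031703, -0.117376), k2 = (0.034520, -0.115437), k3 = (0.034503, -0.115382), k4 = (0.037161, -0.113305); V <- V + (h/6)(k1 + 2k2 + 2k3 + k4): V^p = -0.7286, V^q = -1.0892
step 4: k1 = (0.037161, -0.113306), k2 = (0.039655, -0.111104), k3 = (0.039638, -0.111056), k4 = (0.041960, -0.108747); V <- V + (h/6)(k1 + 2k2 + 2k3 + k4): V^p = -0.7187, V^q = -1.1170


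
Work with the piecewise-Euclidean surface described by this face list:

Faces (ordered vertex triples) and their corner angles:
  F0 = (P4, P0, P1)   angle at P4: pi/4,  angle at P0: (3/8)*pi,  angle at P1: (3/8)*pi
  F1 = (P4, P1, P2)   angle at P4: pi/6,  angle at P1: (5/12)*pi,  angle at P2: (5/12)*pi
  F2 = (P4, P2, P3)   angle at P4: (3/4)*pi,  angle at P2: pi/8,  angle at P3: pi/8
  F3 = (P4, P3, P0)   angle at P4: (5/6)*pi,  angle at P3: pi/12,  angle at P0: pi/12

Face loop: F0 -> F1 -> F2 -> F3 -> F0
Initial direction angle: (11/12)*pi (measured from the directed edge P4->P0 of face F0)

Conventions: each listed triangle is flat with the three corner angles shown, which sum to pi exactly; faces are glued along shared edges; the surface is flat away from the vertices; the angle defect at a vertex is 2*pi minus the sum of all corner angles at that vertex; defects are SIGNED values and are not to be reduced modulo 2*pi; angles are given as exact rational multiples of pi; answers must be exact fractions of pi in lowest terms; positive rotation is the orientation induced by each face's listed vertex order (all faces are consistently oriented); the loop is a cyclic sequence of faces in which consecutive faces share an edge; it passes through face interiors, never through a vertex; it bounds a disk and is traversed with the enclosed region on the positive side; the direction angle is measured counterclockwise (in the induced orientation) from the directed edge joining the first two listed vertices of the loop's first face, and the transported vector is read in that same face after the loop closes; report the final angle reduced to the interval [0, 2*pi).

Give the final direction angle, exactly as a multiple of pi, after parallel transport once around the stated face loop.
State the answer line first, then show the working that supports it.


Answer: final direction angle = (11/12)*pi

enclosed vertex P4: corner angles sum to 2*pi, defect = 2*pi - 2*pi = 0
the rotation equals the total enclosed defect, so the final angle is initial + defects (mod 2*pi)
final angle = (11/12)*pi + 0 = (11/12)*pi (mod 2*pi)


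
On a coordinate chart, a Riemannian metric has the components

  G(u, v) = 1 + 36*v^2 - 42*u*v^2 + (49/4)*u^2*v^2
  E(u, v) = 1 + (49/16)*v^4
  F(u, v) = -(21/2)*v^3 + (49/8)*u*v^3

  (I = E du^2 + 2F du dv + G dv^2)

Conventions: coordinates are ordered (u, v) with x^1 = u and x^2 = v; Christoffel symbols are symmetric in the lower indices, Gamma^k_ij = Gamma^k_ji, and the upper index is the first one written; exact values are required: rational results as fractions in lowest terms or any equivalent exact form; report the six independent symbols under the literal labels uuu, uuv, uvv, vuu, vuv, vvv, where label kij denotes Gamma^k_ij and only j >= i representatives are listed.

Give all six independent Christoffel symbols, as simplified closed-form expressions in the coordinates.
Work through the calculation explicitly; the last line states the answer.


E = 1 + (49/16)*v^4; F = -(21/2)*v^3 + (49/8)*u*v^3; G = 1 + 36*v^2 - 42*u*v^2 + (49/4)*u^2*v^2
Gamma^k_ij = (1/2) g^{kl} (d_i g_jl + d_j g_il - d_l g_ij), with g^inv = (1/(EG-F^2)) [[G, -F], [-F, E]]
first partials: E_u = 0, E_v = (49/4)*v^3, F_u = (49/8)*v^3, F_v = -(63/2)*v^2 + (147/8)*u*v^2, G_u = -42*v^2 + (49/2)*u*v^2, G_v = 72*v - 84*u*v + (49/2)*u^2*v
D = EG - F^2 = 1 + 36*v^2 - 42*u*v^2 + (49/16)*v^4 + (49/4)*u^2*v^2
expanded: Gamma^u_uu = (G E_u - 2F F_u + F E_v)/(2D), Gamma^u_uv = (G E_v - F G_u)/(2D), Gamma^u_vv = (2G F_v - G G_u - F G_v)/(2D), Gamma^v_uu = (2E F_u - E E_v - F E_u)/(2D), Gamma^v_uv = (E G_u - F E_v)/(2D), Gamma^v_vv = (E G_v - 2F F_v + F G_u)/(2D); substitute and cancel common factors

Answer: Gamma_uuu = 0, Gamma_uuv = 98*v^3/(196*u^2*v^2 - 672*u*v^2 + 49*v^4 + 576*v^2 + 16), Gamma_uvv = (98*u*v^2 - 168*v^2)/(196*u^2*v^2 - 672*u*v^2 + 49*v^4 + 576*v^2 + 16), Gamma_vuu = 0, Gamma_vuv = (196*u*v^2 - 336*v^2)/(196*u^2*v^2 - 672*u*v^2 + 49*v^4 + 576*v^2 + 16), Gamma_vvv = (196*u^2*v - 672*u*v + 576*v)/(196*u^2*v^2 - 672*u*v^2 + 49*v^4 + 576*v^2 + 16)


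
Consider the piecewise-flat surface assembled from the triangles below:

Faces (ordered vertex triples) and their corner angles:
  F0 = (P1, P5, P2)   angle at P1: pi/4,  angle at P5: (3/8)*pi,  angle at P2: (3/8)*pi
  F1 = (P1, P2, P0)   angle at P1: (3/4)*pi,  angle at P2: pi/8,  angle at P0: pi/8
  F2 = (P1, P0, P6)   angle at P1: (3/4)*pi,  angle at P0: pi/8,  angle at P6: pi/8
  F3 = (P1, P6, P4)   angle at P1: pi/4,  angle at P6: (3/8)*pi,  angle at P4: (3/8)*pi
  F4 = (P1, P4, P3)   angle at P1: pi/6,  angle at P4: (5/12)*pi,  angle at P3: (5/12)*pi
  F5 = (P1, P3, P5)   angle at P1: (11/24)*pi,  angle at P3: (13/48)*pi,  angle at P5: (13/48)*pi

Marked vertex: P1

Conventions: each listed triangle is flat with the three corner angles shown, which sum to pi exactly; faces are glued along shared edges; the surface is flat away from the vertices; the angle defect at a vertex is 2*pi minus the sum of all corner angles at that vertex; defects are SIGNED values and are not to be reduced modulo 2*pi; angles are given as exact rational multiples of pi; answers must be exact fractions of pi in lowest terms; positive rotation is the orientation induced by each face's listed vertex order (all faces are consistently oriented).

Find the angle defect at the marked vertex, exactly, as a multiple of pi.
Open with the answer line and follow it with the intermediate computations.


Answer: defect(P1) = (-5/8)*pi

Sum of corner angles at P1: (21/8)*pi
defect = 2*pi - (21/8)*pi


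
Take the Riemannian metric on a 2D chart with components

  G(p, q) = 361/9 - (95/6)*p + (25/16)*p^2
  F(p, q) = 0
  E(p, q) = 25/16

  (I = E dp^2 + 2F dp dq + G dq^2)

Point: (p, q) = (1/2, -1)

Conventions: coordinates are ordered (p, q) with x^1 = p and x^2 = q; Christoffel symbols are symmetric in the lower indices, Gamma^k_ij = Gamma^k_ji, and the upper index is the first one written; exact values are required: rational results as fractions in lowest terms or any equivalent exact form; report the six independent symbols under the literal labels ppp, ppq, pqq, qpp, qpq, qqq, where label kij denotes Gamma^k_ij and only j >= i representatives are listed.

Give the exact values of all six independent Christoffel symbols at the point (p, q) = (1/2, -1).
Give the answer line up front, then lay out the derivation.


Answer: Gamma_ppp = 0, Gamma_ppq = 0, Gamma_pqq = 137/30, Gamma_qpp = 0, Gamma_qpq = -30/137, Gamma_qqq = 0

E = 25/16, F = 0, G = 18769/576 at the point
E_p = 0, E_q = 0, F_p = 0, F_q = 0, G_p = -685/48, G_q = 0
EG - F^2 = 469225/9216;  g^inv = (9216/469225) * [[18769/576, 0], [0, 25/16]]
first-kind symbols [ij,l] = (1/2)(d_i g_jl + d_j g_il - d_l g_ij): [pp,p] = E_p/2 = 0, [pp,q] = F_p - E_q/2 = 0, [pq,p] = E_q/2 = 0, [pq,q] = G_p/2 = -685/96, [qq,p] = F_q - G_p/2 = 685/96, [qq,q] = G_q/2 = 0
Gamma^p_ij = (G*[ij,p] - F*[ij,q])/(EG - F^2), Gamma^q_ij = (E*[ij,q] - F*[ij,p])/(EG - F^2)
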